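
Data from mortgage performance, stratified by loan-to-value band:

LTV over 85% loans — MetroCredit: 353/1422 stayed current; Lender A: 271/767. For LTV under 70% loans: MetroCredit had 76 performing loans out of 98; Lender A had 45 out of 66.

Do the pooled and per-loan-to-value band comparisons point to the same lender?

No

LTV over 85%: MetroCredit 353/1422 = 24.8%, Lender A 271/767 = 35.3% → Lender A
LTV under 70%: MetroCredit 76/98 = 77.6%, Lender A 45/66 = 68.2% → MetroCredit
Overall: MetroCredit 429/1520 = 28.2%, Lender A 316/833 = 37.9% → Lender A
Neither sweeps: MetroCredit wins 1 of 2 groups, Lender A wins 1. Lender A wins overall but not every group — no Simpson reversal.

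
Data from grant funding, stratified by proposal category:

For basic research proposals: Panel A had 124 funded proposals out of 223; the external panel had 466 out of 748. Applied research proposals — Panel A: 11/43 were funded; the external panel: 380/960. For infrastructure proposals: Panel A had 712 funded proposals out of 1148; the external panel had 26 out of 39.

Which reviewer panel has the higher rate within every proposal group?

Basic research: Panel A 124/223 = 55.6%, the external panel 466/748 = 62.3% → the external panel
Applied research: Panel A 11/43 = 25.6%, the external panel 380/960 = 39.6% → the external panel
Infrastructure: Panel A 712/1148 = 62.0%, the external panel 26/39 = 66.7% → the external panel
The external panel has the higher rate in all 3 groups.

the external panel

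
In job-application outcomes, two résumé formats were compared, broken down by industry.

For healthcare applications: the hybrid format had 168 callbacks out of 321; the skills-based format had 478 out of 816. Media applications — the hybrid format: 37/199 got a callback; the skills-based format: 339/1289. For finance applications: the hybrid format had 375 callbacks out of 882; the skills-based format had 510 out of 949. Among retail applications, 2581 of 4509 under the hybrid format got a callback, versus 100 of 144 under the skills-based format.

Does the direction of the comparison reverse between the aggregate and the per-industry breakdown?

Yes

Healthcare: the hybrid format 168/321 = 52.3%, the skills-based format 478/816 = 58.6% → the skills-based format
Media: the hybrid format 37/199 = 18.6%, the skills-based format 339/1289 = 26.3% → the skills-based format
Finance: the hybrid format 375/882 = 42.5%, the skills-based format 510/949 = 53.7% → the skills-based format
Retail: the hybrid format 2581/4509 = 57.2%, the skills-based format 100/144 = 69.4% → the skills-based format
Overall: the hybrid format 3161/5911 = 53.5%, the skills-based format 1427/3198 = 44.6% → the hybrid format
The skills-based format wins each industry group but the hybrid format wins overall — the comparison reverses. The skills-based format's applications skew toward media, which has a lower base rate.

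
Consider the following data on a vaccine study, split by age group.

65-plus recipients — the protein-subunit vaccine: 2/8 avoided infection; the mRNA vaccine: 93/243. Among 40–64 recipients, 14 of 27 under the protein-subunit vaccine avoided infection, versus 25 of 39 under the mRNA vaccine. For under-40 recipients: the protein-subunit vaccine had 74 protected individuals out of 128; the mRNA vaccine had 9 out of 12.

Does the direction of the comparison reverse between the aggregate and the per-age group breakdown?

65-plus: the protein-subunit vaccine 2/8 = 25.0%, the mRNA vaccine 93/243 = 38.3% → the mRNA vaccine
40–64: the protein-subunit vaccine 14/27 = 51.9%, the mRNA vaccine 25/39 = 64.1% → the mRNA vaccine
Under-40: the protein-subunit vaccine 74/128 = 57.8%, the mRNA vaccine 9/12 = 75.0% → the mRNA vaccine
Overall: the protein-subunit vaccine 90/163 = 55.2%, the mRNA vaccine 127/294 = 43.2% → the protein-subunit vaccine
The mRNA vaccine wins each age group but the protein-subunit vaccine wins overall — the comparison reverses. The mRNA vaccine's recipients skew toward 65-plus, which has a lower base rate.

Yes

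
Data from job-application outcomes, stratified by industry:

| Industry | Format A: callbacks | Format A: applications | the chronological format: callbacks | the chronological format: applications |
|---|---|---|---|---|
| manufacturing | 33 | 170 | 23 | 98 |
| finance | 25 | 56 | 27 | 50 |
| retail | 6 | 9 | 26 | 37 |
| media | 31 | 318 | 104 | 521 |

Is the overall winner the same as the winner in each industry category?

Yes

Manufacturing: Format A 33/170 = 19.4%, the chronological format 23/98 = 23.5% → the chronological format
Finance: Format A 25/56 = 44.6%, the chronological format 27/50 = 54.0% → the chronological format
Retail: Format A 6/9 = 66.7%, the chronological format 26/37 = 70.3% → the chronological format
Media: Format A 31/318 = 9.7%, the chronological format 104/521 = 20.0% → the chronological format
Overall: Format A 95/553 = 17.2%, the chronological format 180/706 = 25.5% → the chronological format
The chronological format wins overall and in every industry group — no reversal.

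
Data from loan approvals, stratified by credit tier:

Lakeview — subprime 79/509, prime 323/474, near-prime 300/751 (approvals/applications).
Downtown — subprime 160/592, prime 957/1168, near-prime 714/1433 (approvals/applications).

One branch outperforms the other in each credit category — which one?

Downtown

Subprime: Lakeview 79/509 = 15.5%, Downtown 160/592 = 27.0% → Downtown
Prime: Lakeview 323/474 = 68.1%, Downtown 957/1168 = 81.9% → Downtown
Near-prime: Lakeview 300/751 = 39.9%, Downtown 714/1433 = 49.8% → Downtown
Downtown has the higher rate in all 3 groups.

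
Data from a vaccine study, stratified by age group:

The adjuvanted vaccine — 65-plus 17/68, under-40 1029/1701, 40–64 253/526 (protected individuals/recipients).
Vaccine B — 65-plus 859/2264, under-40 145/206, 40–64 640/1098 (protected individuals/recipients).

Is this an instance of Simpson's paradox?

65-plus: the adjuvanted vaccine 17/68 = 25.0%, Vaccine B 859/2264 = 37.9% → Vaccine B
Under-40: the adjuvanted vaccine 1029/1701 = 60.5%, Vaccine B 145/206 = 70.4% → Vaccine B
40–64: the adjuvanted vaccine 253/526 = 48.1%, Vaccine B 640/1098 = 58.3% → Vaccine B
Overall: the adjuvanted vaccine 1299/2295 = 56.6%, Vaccine B 1644/3568 = 46.1% → the adjuvanted vaccine
Vaccine B wins each age group but the adjuvanted vaccine wins overall — the comparison reverses. Vaccine B's recipients skew toward 65-plus, which has a lower base rate.

Yes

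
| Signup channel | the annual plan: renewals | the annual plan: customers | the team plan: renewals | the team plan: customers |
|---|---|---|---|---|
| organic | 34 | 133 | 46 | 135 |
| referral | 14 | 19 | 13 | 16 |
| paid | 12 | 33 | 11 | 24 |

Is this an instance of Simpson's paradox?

No

Organic: the annual plan 34/133 = 25.6%, the team plan 46/135 = 34.1% → the team plan
Referral: the annual plan 14/19 = 73.7%, the team plan 13/16 = 81.2% → the team plan
Paid: the annual plan 12/33 = 36.4%, the team plan 11/24 = 45.8% → the team plan
Overall: the annual plan 60/185 = 32.4%, the team plan 70/175 = 40.0% → the team plan
The team plan wins overall and in every signup group — no reversal.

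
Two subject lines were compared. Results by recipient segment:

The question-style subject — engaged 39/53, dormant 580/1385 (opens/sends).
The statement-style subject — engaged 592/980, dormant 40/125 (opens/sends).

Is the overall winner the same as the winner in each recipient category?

Engaged: the question-style subject 39/53 = 73.6%, the statement-style subject 592/980 = 60.4% → the question-style subject
Dormant: the question-style subject 580/1385 = 41.9%, the statement-style subject 40/125 = 32.0% → the question-style subject
Overall: the question-style subject 619/1438 = 43.0%, the statement-style subject 632/1105 = 57.2% → the statement-style subject
The question-style subject wins each recipient group but the statement-style subject wins overall — the comparison reverses. The question-style subject's sends skew toward dormant, which has a lower base rate.

No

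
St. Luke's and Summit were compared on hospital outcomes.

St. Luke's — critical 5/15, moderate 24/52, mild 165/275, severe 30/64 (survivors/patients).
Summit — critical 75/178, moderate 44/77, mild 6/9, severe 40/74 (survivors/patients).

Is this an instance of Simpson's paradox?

Yes

Critical: St. Luke's 5/15 = 33.3%, Summit 75/178 = 42.1% → Summit
Moderate: St. Luke's 24/52 = 46.2%, Summit 44/77 = 57.1% → Summit
Mild: St. Luke's 165/275 = 60.0%, Summit 6/9 = 66.7% → Summit
Severe: St. Luke's 30/64 = 46.9%, Summit 40/74 = 54.1% → Summit
Overall: St. Luke's 224/406 = 55.2%, Summit 165/338 = 48.8% → St. Luke's
Summit wins each case group but St. Luke's wins overall — the comparison reverses. Summit's patients skew toward critical, which has a lower base rate.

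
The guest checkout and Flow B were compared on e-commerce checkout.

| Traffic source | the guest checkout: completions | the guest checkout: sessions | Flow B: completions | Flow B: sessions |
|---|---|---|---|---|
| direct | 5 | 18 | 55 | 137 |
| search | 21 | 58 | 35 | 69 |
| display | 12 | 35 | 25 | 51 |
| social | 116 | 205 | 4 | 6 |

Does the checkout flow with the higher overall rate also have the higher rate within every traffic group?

Direct: the guest checkout 5/18 = 27.8%, Flow B 55/137 = 40.1% → Flow B
Search: the guest checkout 21/58 = 36.2%, Flow B 35/69 = 50.7% → Flow B
Display: the guest checkout 12/35 = 34.3%, Flow B 25/51 = 49.0% → Flow B
Social: the guest checkout 116/205 = 56.6%, Flow B 4/6 = 66.7% → Flow B
Overall: the guest checkout 154/316 = 48.7%, Flow B 119/263 = 45.2% → the guest checkout
Flow B wins each traffic group but the guest checkout wins overall — the comparison reverses. Flow B's sessions skew toward direct, which has a lower base rate.

No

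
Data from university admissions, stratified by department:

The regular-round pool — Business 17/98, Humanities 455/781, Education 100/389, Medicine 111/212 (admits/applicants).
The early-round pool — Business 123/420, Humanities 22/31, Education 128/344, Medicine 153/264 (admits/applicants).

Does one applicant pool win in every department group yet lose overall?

Business: the regular-round pool 17/98 = 17.3%, the early-round pool 123/420 = 29.3% → the early-round pool
Humanities: the regular-round pool 455/781 = 58.3%, the early-round pool 22/31 = 71.0% → the early-round pool
Education: the regular-round pool 100/389 = 25.7%, the early-round pool 128/344 = 37.2% → the early-round pool
Medicine: the regular-round pool 111/212 = 52.4%, the early-round pool 153/264 = 58.0% → the early-round pool
Overall: the regular-round pool 683/1480 = 46.1%, the early-round pool 426/1059 = 40.2% → the regular-round pool
The early-round pool wins each department group but the regular-round pool wins overall — the comparison reverses. The early-round pool's applicants skew toward Business, which has a lower base rate.

Yes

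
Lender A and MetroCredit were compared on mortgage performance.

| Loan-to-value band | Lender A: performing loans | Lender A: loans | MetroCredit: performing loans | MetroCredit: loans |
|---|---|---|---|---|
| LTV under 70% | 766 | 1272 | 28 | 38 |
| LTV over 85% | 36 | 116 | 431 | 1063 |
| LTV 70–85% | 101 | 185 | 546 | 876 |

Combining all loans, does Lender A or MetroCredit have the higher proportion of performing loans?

Lender A

LTV under 70%: Lender A 766/1272 = 60.2%, MetroCredit 28/38 = 73.7% → MetroCredit
LTV over 85%: Lender A 36/116 = 31.0%, MetroCredit 431/1063 = 40.5% → MetroCredit
LTV 70–85%: Lender A 101/185 = 54.6%, MetroCredit 546/876 = 62.3% → MetroCredit
Overall: Lender A 903/1573 = 57.4%, MetroCredit 1005/1977 = 50.8% → Lender A
(MetroCredit wins every loan-to-value group but Lender A wins overall — MetroCredit's loans skew toward the low-rate LTV over 85% group.)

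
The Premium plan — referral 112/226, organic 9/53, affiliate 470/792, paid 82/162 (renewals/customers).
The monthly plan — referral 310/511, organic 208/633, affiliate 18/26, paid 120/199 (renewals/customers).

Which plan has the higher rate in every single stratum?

Referral: the Premium plan 112/226 = 49.6%, the monthly plan 310/511 = 60.7% → the monthly plan
Organic: the Premium plan 9/53 = 17.0%, the monthly plan 208/633 = 32.9% → the monthly plan
Affiliate: the Premium plan 470/792 = 59.3%, the monthly plan 18/26 = 69.2% → the monthly plan
Paid: the Premium plan 82/162 = 50.6%, the monthly plan 120/199 = 60.3% → the monthly plan
The monthly plan has the higher rate in all 4 groups.

the monthly plan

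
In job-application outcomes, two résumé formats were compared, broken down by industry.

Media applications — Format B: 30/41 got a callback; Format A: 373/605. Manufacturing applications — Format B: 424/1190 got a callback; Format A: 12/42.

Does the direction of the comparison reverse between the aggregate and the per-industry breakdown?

Media: Format B 30/41 = 73.2%, Format A 373/605 = 61.7% → Format B
Manufacturing: Format B 424/1190 = 35.6%, Format A 12/42 = 28.6% → Format B
Overall: Format B 454/1231 = 36.9%, Format A 385/647 = 59.5% → Format A
Format B wins each industry group but Format A wins overall — the comparison reverses. Format B's applications skew toward manufacturing, which has a lower base rate.

Yes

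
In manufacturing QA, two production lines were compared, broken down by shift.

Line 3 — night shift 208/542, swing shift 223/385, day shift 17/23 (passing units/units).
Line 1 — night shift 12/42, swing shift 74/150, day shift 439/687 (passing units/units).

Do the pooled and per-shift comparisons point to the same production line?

Night shift: Line 3 208/542 = 38.4%, Line 1 12/42 = 28.6% → Line 3
Swing shift: Line 3 223/385 = 57.9%, Line 1 74/150 = 49.3% → Line 3
Day shift: Line 3 17/23 = 73.9%, Line 1 439/687 = 63.9% → Line 3
Overall: Line 3 448/950 = 47.2%, Line 1 525/879 = 59.7% → Line 1
Line 3 wins each shift group but Line 1 wins overall — the comparison reverses. Line 3's units skew toward night shift, which has a lower base rate.

No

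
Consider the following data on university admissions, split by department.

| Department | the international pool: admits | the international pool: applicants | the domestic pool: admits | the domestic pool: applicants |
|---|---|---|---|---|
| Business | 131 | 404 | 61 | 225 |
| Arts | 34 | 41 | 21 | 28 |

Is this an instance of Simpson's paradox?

No

Business: the international pool 131/404 = 32.4%, the domestic pool 61/225 = 27.1% → the international pool
Arts: the international pool 34/41 = 82.9%, the domestic pool 21/28 = 75.0% → the international pool
Overall: the international pool 165/445 = 37.1%, the domestic pool 82/253 = 32.4% → the international pool
The international pool wins overall and in every department group — no reversal.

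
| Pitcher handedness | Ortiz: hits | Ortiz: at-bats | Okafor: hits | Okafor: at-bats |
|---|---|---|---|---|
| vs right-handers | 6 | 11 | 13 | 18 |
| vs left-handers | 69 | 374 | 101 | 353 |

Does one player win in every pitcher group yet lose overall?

Vs right-handers: Ortiz 6/11 = 54.5%, Okafor 13/18 = 72.2% → Okafor
Vs left-handers: Ortiz 69/374 = 18.4%, Okafor 101/353 = 28.6% → Okafor
Overall: Ortiz 75/385 = 19.5%, Okafor 114/371 = 30.7% → Okafor
Okafor wins overall and in every pitcher group — no reversal.

No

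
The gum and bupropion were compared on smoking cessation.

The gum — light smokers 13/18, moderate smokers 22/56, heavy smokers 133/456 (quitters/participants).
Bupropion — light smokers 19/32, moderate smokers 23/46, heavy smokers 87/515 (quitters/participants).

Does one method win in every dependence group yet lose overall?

No

Light smokers: the gum 13/18 = 72.2%, bupropion 19/32 = 59.4% → the gum
Moderate smokers: the gum 22/56 = 39.3%, bupropion 23/46 = 50.0% → bupropion
Heavy smokers: the gum 133/456 = 29.2%, bupropion 87/515 = 16.9% → the gum
Overall: the gum 168/530 = 31.7%, bupropion 129/593 = 21.8% → the gum
Neither sweeps: the gum wins 2 of 3 groups, bupropion wins 1. The gum wins overall but not every group — no Simpson reversal.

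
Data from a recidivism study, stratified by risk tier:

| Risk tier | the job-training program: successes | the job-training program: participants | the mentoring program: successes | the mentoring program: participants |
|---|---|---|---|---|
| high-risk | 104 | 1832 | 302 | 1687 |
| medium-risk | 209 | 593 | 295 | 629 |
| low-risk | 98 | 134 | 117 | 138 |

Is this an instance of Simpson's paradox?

No

High-risk: the job-training program 104/1832 = 5.7%, the mentoring program 302/1687 = 17.9% → the mentoring program
Medium-risk: the job-training program 209/593 = 35.2%, the mentoring program 295/629 = 46.9% → the mentoring program
Low-risk: the job-training program 98/134 = 73.1%, the mentoring program 117/138 = 84.8% → the mentoring program
Overall: the job-training program 411/2559 = 16.1%, the mentoring program 714/2454 = 29.1% → the mentoring program
The mentoring program wins overall and in every risk group — no reversal.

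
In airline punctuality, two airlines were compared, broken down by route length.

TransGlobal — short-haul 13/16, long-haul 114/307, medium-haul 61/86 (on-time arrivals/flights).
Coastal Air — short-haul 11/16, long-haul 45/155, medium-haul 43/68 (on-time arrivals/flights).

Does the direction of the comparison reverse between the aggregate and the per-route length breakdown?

No

Short-haul: TransGlobal 13/16 = 81.2%, Coastal Air 11/16 = 68.8% → TransGlobal
Long-haul: TransGlobal 114/307 = 37.1%, Coastal Air 45/155 = 29.0% → TransGlobal
Medium-haul: TransGlobal 61/86 = 70.9%, Coastal Air 43/68 = 63.2% → TransGlobal
Overall: TransGlobal 188/409 = 46.0%, Coastal Air 99/239 = 41.4% → TransGlobal
TransGlobal wins overall and in every route group — no reversal.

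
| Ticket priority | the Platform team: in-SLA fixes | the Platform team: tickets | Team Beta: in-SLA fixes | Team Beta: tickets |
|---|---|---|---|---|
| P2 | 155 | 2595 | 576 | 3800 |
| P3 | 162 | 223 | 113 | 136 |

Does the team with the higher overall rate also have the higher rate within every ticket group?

Yes

P2: the Platform team 155/2595 = 6.0%, Team Beta 576/3800 = 15.2% → Team Beta
P3: the Platform team 162/223 = 72.6%, Team Beta 113/136 = 83.1% → Team Beta
Overall: the Platform team 317/2818 = 11.2%, Team Beta 689/3936 = 17.5% → Team Beta
Team Beta wins overall and in every ticket group — no reversal.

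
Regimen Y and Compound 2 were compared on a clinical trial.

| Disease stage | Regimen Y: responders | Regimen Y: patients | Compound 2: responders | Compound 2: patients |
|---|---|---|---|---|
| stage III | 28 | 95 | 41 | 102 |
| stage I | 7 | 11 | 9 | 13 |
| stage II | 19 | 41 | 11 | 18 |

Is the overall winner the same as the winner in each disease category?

Yes

Stage III: Regimen Y 28/95 = 29.5%, Compound 2 41/102 = 40.2% → Compound 2
Stage I: Regimen Y 7/11 = 63.6%, Compound 2 9/13 = 69.2% → Compound 2
Stage II: Regimen Y 19/41 = 46.3%, Compound 2 11/18 = 61.1% → Compound 2
Overall: Regimen Y 54/147 = 36.7%, Compound 2 61/133 = 45.9% → Compound 2
Compound 2 wins overall and in every disease group — no reversal.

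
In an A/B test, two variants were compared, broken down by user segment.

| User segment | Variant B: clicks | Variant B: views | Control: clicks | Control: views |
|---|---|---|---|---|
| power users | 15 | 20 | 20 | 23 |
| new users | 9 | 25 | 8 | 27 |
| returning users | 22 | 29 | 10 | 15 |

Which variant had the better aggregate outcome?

Power users: Variant B 15/20 = 75.0%, Control 20/23 = 87.0% → Control
New users: Variant B 9/25 = 36.0%, Control 8/27 = 29.6% → Variant B
Returning users: Variant B 22/29 = 75.9%, Control 10/15 = 66.7% → Variant B
Overall: Variant B 46/74 = 62.2%, Control 38/65 = 58.5% → Variant B
(Neither sweeps every user group, but Variant B has the higher pooled rate.)

Variant B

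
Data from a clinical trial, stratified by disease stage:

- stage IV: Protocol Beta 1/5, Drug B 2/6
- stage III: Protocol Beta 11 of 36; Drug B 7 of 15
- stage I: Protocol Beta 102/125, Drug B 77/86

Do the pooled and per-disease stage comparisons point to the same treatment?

Yes

Stage IV: Protocol Beta 1/5 = 20.0%, Drug B 2/6 = 33.3% → Drug B
Stage III: Protocol Beta 11/36 = 30.6%, Drug B 7/15 = 46.7% → Drug B
Stage I: Protocol Beta 102/125 = 81.6%, Drug B 77/86 = 89.5% → Drug B
Overall: Protocol Beta 114/166 = 68.7%, Drug B 86/107 = 80.4% → Drug B
Drug B wins overall and in every disease group — no reversal.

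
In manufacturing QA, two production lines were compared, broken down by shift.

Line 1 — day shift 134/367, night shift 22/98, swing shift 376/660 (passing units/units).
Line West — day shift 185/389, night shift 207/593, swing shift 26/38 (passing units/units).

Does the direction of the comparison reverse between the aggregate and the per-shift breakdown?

Day shift: Line 1 134/367 = 36.5%, Line West 185/389 = 47.6% → Line West
Night shift: Line 1 22/98 = 22.4%, Line West 207/593 = 34.9% → Line West
Swing shift: Line 1 376/660 = 57.0%, Line West 26/38 = 68.4% → Line West
Overall: Line 1 532/1125 = 47.3%, Line West 418/1020 = 41.0% → Line 1
Line West wins each shift group but Line 1 wins overall — the comparison reverses. Line West's units skew toward night shift, which has a lower base rate.

Yes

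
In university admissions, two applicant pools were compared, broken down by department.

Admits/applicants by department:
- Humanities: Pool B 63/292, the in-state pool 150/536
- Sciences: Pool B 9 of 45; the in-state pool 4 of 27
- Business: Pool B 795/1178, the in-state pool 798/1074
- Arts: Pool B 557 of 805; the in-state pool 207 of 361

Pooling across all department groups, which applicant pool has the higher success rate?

Pool B

Humanities: Pool B 63/292 = 21.6%, the in-state pool 150/536 = 28.0% → the in-state pool
Sciences: Pool B 9/45 = 20.0%, the in-state pool 4/27 = 14.8% → Pool B
Business: Pool B 795/1178 = 67.5%, the in-state pool 798/1074 = 74.3% → the in-state pool
Arts: Pool B 557/805 = 69.2%, the in-state pool 207/361 = 57.3% → Pool B
Overall: Pool B 1424/2320 = 61.4%, the in-state pool 1159/1998 = 58.0% → Pool B
(Neither sweeps every department group, but Pool B has the higher pooled rate.)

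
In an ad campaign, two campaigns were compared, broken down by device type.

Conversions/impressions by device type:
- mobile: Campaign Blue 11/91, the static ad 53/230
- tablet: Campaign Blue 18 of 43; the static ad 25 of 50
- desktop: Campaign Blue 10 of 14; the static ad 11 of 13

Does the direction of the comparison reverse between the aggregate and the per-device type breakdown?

No

Mobile: Campaign Blue 11/91 = 12.1%, the static ad 53/230 = 23.0% → the static ad
Tablet: Campaign Blue 18/43 = 41.9%, the static ad 25/50 = 50.0% → the static ad
Desktop: Campaign Blue 10/14 = 71.4%, the static ad 11/13 = 84.6% → the static ad
Overall: Campaign Blue 39/148 = 26.4%, the static ad 89/293 = 30.4% → the static ad
The static ad wins overall and in every device group — no reversal.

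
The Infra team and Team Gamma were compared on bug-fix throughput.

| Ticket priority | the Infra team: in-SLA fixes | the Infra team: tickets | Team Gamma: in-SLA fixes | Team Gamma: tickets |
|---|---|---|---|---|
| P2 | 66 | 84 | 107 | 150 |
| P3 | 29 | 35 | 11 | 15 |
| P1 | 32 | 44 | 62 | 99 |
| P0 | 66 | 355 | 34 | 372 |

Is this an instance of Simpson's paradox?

No

P2: the Infra team 66/84 = 78.6%, Team Gamma 107/150 = 71.3% → the Infra team
P3: the Infra team 29/35 = 82.9%, Team Gamma 11/15 = 73.3% → the Infra team
P1: the Infra team 32/44 = 72.7%, Team Gamma 62/99 = 62.6% → the Infra team
P0: the Infra team 66/355 = 18.6%, Team Gamma 34/372 = 9.1% → the Infra team
Overall: the Infra team 193/518 = 37.3%, Team Gamma 214/636 = 33.6% → the Infra team
The Infra team wins overall and in every ticket group — no reversal.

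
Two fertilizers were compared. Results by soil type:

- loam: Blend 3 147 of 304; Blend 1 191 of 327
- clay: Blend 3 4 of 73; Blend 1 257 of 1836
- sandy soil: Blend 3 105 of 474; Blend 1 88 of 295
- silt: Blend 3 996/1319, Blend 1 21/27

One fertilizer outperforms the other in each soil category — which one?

Loam: Blend 3 147/304 = 48.4%, Blend 1 191/327 = 58.4% → Blend 1
Clay: Blend 3 4/73 = 5.5%, Blend 1 257/1836 = 14.0% → Blend 1
Sandy soil: Blend 3 105/474 = 22.2%, Blend 1 88/295 = 29.8% → Blend 1
Silt: Blend 3 996/1319 = 75.5%, Blend 1 21/27 = 77.8% → Blend 1
Blend 1 has the higher rate in all 4 groups.

Blend 1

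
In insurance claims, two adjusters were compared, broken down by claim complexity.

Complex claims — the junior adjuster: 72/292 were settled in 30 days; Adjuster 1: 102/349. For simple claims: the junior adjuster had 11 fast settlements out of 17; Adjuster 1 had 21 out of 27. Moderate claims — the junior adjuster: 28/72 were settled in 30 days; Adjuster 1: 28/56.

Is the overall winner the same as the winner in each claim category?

Complex: the junior adjuster 72/292 = 24.7%, Adjuster 1 102/349 = 29.2% → Adjuster 1
Simple: the junior adjuster 11/17 = 64.7%, Adjuster 1 21/27 = 77.8% → Adjuster 1
Moderate: the junior adjuster 28/72 = 38.9%, Adjuster 1 28/56 = 50.0% → Adjuster 1
Overall: the junior adjuster 111/381 = 29.1%, Adjuster 1 151/432 = 35.0% → Adjuster 1
Adjuster 1 wins overall and in every claim group — no reversal.

Yes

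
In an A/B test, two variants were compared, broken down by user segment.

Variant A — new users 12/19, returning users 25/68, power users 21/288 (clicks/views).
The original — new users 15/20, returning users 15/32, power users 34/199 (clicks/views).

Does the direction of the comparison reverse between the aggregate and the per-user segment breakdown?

New users: Variant A 12/19 = 63.2%, the original 15/20 = 75.0% → the original
Returning users: Variant A 25/68 = 36.8%, the original 15/32 = 46.9% → the original
Power users: Variant A 21/288 = 7.3%, the original 34/199 = 17.1% → the original
Overall: Variant A 58/375 = 15.5%, the original 64/251 = 25.5% → the original
The original wins overall and in every user group — no reversal.

No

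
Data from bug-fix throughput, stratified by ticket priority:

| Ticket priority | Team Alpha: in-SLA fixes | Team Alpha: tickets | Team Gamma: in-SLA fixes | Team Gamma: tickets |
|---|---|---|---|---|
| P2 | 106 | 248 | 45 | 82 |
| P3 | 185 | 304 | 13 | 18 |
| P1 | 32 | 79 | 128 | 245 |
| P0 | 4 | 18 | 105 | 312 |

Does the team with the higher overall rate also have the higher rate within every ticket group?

P2: Team Alpha 106/248 = 42.7%, Team Gamma 45/82 = 54.9% → Team Gamma
P3: Team Alpha 185/304 = 60.9%, Team Gamma 13/18 = 72.2% → Team Gamma
P1: Team Alpha 32/79 = 40.5%, Team Gamma 128/245 = 52.2% → Team Gamma
P0: Team Alpha 4/18 = 22.2%, Team Gamma 105/312 = 33.7% → Team Gamma
Overall: Team Alpha 327/649 = 50.4%, Team Gamma 291/657 = 44.3% → Team Alpha
Team Gamma wins each ticket group but Team Alpha wins overall — the comparison reverses. Team Gamma's tickets skew toward P0, which has a lower base rate.

No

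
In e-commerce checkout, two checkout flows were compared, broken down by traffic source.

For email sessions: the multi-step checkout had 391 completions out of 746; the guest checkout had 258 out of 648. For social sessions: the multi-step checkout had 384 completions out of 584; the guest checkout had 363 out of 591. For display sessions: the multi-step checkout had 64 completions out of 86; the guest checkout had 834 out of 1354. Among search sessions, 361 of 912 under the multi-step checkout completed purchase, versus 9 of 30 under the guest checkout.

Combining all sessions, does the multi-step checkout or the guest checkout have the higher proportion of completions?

the guest checkout

Email: the multi-step checkout 391/746 = 52.4%, the guest checkout 258/648 = 39.8% → the multi-step checkout
Social: the multi-step checkout 384/584 = 65.8%, the guest checkout 363/591 = 61.4% → the multi-step checkout
Display: the multi-step checkout 64/86 = 74.4%, the guest checkout 834/1354 = 61.6% → the multi-step checkout
Search: the multi-step checkout 361/912 = 39.6%, the guest checkout 9/30 = 30.0% → the multi-step checkout
Overall: the multi-step checkout 1200/2328 = 51.5%, the guest checkout 1464/2623 = 55.8% → the guest checkout
(The multi-step checkout wins every traffic group but the guest checkout wins overall — the multi-step checkout's sessions skew toward the low-rate search group.)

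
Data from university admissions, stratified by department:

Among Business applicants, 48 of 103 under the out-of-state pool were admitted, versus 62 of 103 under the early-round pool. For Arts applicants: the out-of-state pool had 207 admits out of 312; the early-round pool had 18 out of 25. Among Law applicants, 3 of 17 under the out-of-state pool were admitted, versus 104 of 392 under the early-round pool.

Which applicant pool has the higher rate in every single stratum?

Business: the out-of-state pool 48/103 = 46.6%, the early-round pool 62/103 = 60.2% → the early-round pool
Arts: the out-of-state pool 207/312 = 66.3%, the early-round pool 18/25 = 72.0% → the early-round pool
Law: the out-of-state pool 3/17 = 17.6%, the early-round pool 104/392 = 26.5% → the early-round pool
The early-round pool has the higher rate in all 3 groups.

the early-round pool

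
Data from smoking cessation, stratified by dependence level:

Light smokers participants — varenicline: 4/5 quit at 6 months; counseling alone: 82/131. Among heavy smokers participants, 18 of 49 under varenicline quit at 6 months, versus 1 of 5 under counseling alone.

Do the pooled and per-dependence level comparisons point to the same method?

No

Light smokers: varenicline 4/5 = 80.0%, counseling alone 82/131 = 62.6% → varenicline
Heavy smokers: varenicline 18/49 = 36.7%, counseling alone 1/5 = 20.0% → varenicline
Overall: varenicline 22/54 = 40.7%, counseling alone 83/136 = 61.0% → counseling alone
Varenicline wins each dependence group but counseling alone wins overall — the comparison reverses. Varenicline's participants skew toward heavy smokers, which has a lower base rate.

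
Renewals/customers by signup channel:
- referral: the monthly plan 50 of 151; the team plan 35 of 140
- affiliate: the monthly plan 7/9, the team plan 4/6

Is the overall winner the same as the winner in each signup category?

Referral: the monthly plan 50/151 = 33.1%, the team plan 35/140 = 25.0% → the monthly plan
Affiliate: the monthly plan 7/9 = 77.8%, the team plan 4/6 = 66.7% → the monthly plan
Overall: the monthly plan 57/160 = 35.6%, the team plan 39/146 = 26.7% → the monthly plan
The monthly plan wins overall and in every signup group — no reversal.

Yes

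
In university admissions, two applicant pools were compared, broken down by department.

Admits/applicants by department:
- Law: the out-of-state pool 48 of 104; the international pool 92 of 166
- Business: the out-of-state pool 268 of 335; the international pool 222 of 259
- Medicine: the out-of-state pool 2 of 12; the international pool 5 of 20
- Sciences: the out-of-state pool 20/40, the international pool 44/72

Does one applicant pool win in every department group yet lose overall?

No

Law: the out-of-state pool 48/104 = 46.2%, the international pool 92/166 = 55.4% → the international pool
Business: the out-of-state pool 268/335 = 80.0%, the international pool 222/259 = 85.7% → the international pool
Medicine: the out-of-state pool 2/12 = 16.7%, the international pool 5/20 = 25.0% → the international pool
Sciences: the out-of-state pool 20/40 = 50.0%, the international pool 44/72 = 61.1% → the international pool
Overall: the out-of-state pool 338/491 = 68.8%, the international pool 363/517 = 70.2% → the international pool
The international pool wins overall and in every department group — no reversal.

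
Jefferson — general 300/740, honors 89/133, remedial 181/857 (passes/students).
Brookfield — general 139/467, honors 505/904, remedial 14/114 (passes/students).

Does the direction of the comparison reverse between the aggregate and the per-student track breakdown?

Yes

General: Jefferson 300/740 = 40.5%, Brookfield 139/467 = 29.8% → Jefferson
Honors: Jefferson 89/133 = 66.9%, Brookfield 505/904 = 55.9% → Jefferson
Remedial: Jefferson 181/857 = 21.1%, Brookfield 14/114 = 12.3% → Jefferson
Overall: Jefferson 570/1730 = 32.9%, Brookfield 658/1485 = 44.3% → Brookfield
Jefferson wins each student group but Brookfield wins overall — the comparison reverses. Jefferson's students skew toward remedial, which has a lower base rate.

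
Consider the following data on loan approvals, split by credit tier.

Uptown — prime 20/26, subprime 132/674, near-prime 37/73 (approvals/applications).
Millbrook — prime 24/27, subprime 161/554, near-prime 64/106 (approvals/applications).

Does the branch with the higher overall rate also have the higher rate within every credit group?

Prime: Uptown 20/26 = 76.9%, Millbrook 24/27 = 88.9% → Millbrook
Subprime: Uptown 132/674 = 19.6%, Millbrook 161/554 = 29.1% → Millbrook
Near-prime: Uptown 37/73 = 50.7%, Millbrook 64/106 = 60.4% → Millbrook
Overall: Uptown 189/773 = 24.5%, Millbrook 249/687 = 36.2% → Millbrook
Millbrook wins overall and in every credit group — no reversal.

Yes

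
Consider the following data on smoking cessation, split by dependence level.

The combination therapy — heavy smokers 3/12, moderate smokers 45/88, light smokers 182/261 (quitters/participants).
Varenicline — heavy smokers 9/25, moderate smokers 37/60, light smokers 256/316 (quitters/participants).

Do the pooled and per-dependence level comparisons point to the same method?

Yes

Heavy smokers: the combination therapy 3/12 = 25.0%, varenicline 9/25 = 36.0% → varenicline
Moderate smokers: the combination therapy 45/88 = 51.1%, varenicline 37/60 = 61.7% → varenicline
Light smokers: the combination therapy 182/261 = 69.7%, varenicline 256/316 = 81.0% → varenicline
Overall: the combination therapy 230/361 = 63.7%, varenicline 302/401 = 75.3% → varenicline
Varenicline wins overall and in every dependence group — no reversal.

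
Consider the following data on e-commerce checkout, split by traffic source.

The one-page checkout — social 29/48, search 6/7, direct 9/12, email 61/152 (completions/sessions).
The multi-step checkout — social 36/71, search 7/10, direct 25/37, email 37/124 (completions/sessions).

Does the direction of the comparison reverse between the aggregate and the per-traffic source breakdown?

Social: the one-page checkout 29/48 = 60.4%, the multi-step checkout 36/71 = 50.7% → the one-page checkout
Search: the one-page checkout 6/7 = 85.7%, the multi-step checkout 7/10 = 70.0% → the one-page checkout
Direct: the one-page checkout 9/12 = 75.0%, the multi-step checkout 25/37 = 67.6% → the one-page checkout
Email: the one-page checkout 61/152 = 40.1%, the multi-step checkout 37/124 = 29.8% → the one-page checkout
Overall: the one-page checkout 105/219 = 47.9%, the multi-step checkout 105/242 = 43.4% → the one-page checkout
The one-page checkout wins overall and in every traffic group — no reversal.

No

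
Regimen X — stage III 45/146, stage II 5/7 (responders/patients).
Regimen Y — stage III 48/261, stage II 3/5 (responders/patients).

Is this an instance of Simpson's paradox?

Stage III: Regimen X 45/146 = 30.8%, Regimen Y 48/261 = 18.4% → Regimen X
Stage II: Regimen X 5/7 = 71.4%, Regimen Y 3/5 = 60.0% → Regimen X
Overall: Regimen X 50/153 = 32.7%, Regimen Y 51/266 = 19.2% → Regimen X
Regimen X wins overall and in every disease group — no reversal.

No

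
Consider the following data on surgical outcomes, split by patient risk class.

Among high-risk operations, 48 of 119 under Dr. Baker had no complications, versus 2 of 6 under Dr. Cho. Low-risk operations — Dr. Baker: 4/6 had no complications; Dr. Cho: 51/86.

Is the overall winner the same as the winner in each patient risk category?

High-risk: Dr. Baker 48/119 = 40.3%, Dr. Cho 2/6 = 33.3% → Dr. Baker
Low-risk: Dr. Baker 4/6 = 66.7%, Dr. Cho 51/86 = 59.3% → Dr. Baker
Overall: Dr. Baker 52/125 = 41.6%, Dr. Cho 53/92 = 57.6% → Dr. Cho
Dr. Baker wins each patient risk group but Dr. Cho wins overall — the comparison reverses. Dr. Baker's operations skew toward high-risk, which has a lower base rate.

No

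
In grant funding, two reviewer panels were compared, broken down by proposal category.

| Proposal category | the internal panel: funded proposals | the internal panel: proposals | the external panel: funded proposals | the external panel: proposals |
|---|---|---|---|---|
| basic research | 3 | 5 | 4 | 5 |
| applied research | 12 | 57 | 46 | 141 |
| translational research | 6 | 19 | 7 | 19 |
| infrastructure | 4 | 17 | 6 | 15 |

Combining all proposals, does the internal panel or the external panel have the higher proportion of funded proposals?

Basic research: the internal panel 3/5 = 60.0%, the external panel 4/5 = 80.0% → the external panel
Applied research: the internal panel 12/57 = 21.1%, the external panel 46/141 = 32.6% → the external panel
Translational research: the internal panel 6/19 = 31.6%, the external panel 7/19 = 36.8% → the external panel
Infrastructure: the internal panel 4/17 = 23.5%, the external panel 6/15 = 40.0% → the external panel
Overall: the internal panel 25/98 = 25.5%, the external panel 63/180 = 35.0% → the external panel

the external panel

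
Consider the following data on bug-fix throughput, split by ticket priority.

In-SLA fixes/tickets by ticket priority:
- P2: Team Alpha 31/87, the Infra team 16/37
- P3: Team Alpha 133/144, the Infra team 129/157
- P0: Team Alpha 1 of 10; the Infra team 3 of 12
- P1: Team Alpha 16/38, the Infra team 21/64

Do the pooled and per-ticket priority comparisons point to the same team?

P2: Team Alpha 31/87 = 35.6%, the Infra team 16/37 = 43.2% → the Infra team
P3: Team Alpha 133/144 = 92.4%, the Infra team 129/157 = 82.2% → Team Alpha
P0: Team Alpha 1/10 = 10.0%, the Infra team 3/12 = 25.0% → the Infra team
P1: Team Alpha 16/38 = 42.1%, the Infra team 21/64 = 32.8% → Team Alpha
Overall: Team Alpha 181/279 = 64.9%, the Infra team 169/270 = 62.6% → Team Alpha
Neither sweeps: Team Alpha wins 2 of 4 groups, the Infra team wins 2. Team Alpha wins overall but not every group — no Simpson reversal.

No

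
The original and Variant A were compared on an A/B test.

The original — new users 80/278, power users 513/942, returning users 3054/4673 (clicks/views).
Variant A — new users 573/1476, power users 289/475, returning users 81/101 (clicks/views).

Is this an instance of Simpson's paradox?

Yes

New users: the original 80/278 = 28.8%, Variant A 573/1476 = 38.8% → Variant A
Power users: the original 513/942 = 54.5%, Variant A 289/475 = 60.8% → Variant A
Returning users: the original 3054/4673 = 65.4%, Variant A 81/101 = 80.2% → Variant A
Overall: the original 3647/5893 = 61.9%, Variant A 943/2052 = 46.0% → the original
Variant A wins each user group but the original wins overall — the comparison reverses. Variant A's views skew toward new users, which has a lower base rate.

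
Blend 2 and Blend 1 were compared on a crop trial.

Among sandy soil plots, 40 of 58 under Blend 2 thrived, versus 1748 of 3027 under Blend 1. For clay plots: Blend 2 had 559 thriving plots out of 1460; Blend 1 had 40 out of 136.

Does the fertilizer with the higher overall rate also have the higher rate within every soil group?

Sandy soil: Blend 2 40/58 = 69.0%, Blend 1 1748/3027 = 57.7% → Blend 2
Clay: Blend 2 559/1460 = 38.3%, Blend 1 40/136 = 29.4% → Blend 2
Overall: Blend 2 599/1518 = 39.5%, Blend 1 1788/3163 = 56.5% → Blend 1
Blend 2 wins each soil group but Blend 1 wins overall — the comparison reverses. Blend 2's plots skew toward clay, which has a lower base rate.

No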